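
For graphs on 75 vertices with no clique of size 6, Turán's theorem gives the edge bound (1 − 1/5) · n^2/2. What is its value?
Turán density bound = (4/5) · 75^2/2 = 2250

Turán's theorem: ex(n, K_{r+1}) is achieved by the complete r-partite Turán graph T(n, r) with parts as balanced as possible, and is at most (1 − 1/r) · n^2/2. For r = 5, n = 75: the density bound is (4/5) · 5625/2 = 2250. Since 5 ∣ 75, the Turán graph T(75, 5) has parts of equal size 15, and its edge count e(T(75, 5)) = 2250 attains the density bound exactly.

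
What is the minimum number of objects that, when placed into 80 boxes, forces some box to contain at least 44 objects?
n = (44 − 1)·80 + 1 = 3441

By the generalised pigeonhole principle, to guarantee some box contains ≥ r objects we need more than (r − 1) · k objects total. Threshold: n = (r − 1) · k + 1. With r = 44 and k = 80: n = 43 · 80 + 1 = 3440 + 1 = 3441. For n = 3440 = 43 · 80, we can put exactly 43 objects in every box, avoiding 44 in any single one — so 3441 is tight.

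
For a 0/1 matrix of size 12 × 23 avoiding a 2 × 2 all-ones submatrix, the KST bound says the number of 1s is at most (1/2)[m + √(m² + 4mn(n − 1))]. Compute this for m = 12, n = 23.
z(12, 23; 2, 2) ≤ (1/2)[12 + √(12² + 4·12·23·22)] = (1/2)[12 + √24432] = 84.1537

Kővári–Sós–Turán: let r_1, ..., r_12 be the row sums and z = Σ r_i the total number of 1s. Each pair of columns can share at most one row with both entries 1 (else a 2×2 all-ones block appears), so Σ_i C(r_i, 2) ≤ C(23, 2) = 253. By convexity Σ_i C(r_i, 2) ≥ 12·C(z/12, 2) = z(z − 12)/(2·12), giving z² − 12z − 12·23·22 ≤ 0 and hence z ≤ (1/2)[12 + √(144 + 4·6072)] = (1/2)[12 + √24432] ≈ (1/2)(12 + 156.3074) = 84.1537.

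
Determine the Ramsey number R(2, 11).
R(2, 11) = 11

R(2, k) = k for all k ≥ 2: in a 2-colouring of K_k, either some edge is red (a red K_2) or all edges are blue (a blue K_k). And K_{10} coloured all-blue has no blue K_11, so R(2, 11) > 10. Hence R(2, 11) = 11.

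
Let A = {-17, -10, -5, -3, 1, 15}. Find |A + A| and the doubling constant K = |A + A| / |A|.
K = |A + A| / |A| = 19/6

Enumerate A + A = {a + b : a, b ∈ A}. With |A| = 6, there are |A|^2 = 36 ordered sum pairs; collecting distinct values, A + A = {-34, -27, -22, -20, -16, -15, -13, -10, -9, -8, -6, -4, -2, 2, 5, 10, 12, 16, 30}, so |A + A| = 19. Thus K = 19/6. For comparison, the minimum possible |A + A| over all 6-element sets is 2·6 − 1 = 11 (so min K = 11/6), attained only by arithmetic progressions.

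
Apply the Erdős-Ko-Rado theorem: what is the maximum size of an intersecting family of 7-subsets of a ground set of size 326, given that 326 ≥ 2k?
max |F| = C(325, 6) = 1562461336800

Erdős-Ko-Rado (1961): when n ≥ 2k, max |F| = C(n−1, k−1). The bound is attained by the star {A : i ∈ A} for any fixed i ∈ [n]. Here C(326−1, 7−1) = C(325, 6) = 1562461336800.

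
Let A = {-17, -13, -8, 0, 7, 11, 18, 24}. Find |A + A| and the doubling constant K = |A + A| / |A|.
K = |A + A| / |A| = 32/8 = 4

Enumerate A + A = {a + b : a, b ∈ A}. With |A| = 8, there are |A|^2 = 64 ordered sum pairs; collecting distinct values, A + A = {-34, -30, -26, -25, -21, -17, -16, -13, -10, -8, -6, -2, -1, 0, 1, 3, 5, 7, 10, 11, 14, 16, 18, 22, 24, 25, 29, 31, 35, 36, 42, 48}, so |A + A| = 32. Thus K = 32/8 = 4. For comparison, the minimum possible |A + A| over all 8-element sets is 2·8 − 1 = 15 (so min K = 15/8), attained only by arithmetic progressions.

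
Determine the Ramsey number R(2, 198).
R(2, 198) = 198

R(2, k) = k for all k ≥ 2: in a 2-colouring of K_k, either some edge is red (a red K_2) or all edges are blue (a blue K_k). And K_{197} coloured all-blue has no blue K_198, so R(2, 198) > 197. Hence R(2, 198) = 198.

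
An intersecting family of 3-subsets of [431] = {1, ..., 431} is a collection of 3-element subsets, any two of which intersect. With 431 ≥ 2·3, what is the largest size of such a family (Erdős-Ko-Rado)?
max |F| = C(430, 2) = 92235

Erdős-Ko-Rado (1961): when n ≥ 2k, max |F| = C(n−1, k−1). The bound is attained by the star {A : i ∈ A} for any fixed i ∈ [n]. Here C(431−1, 3−1) = C(430, 2) = 92235.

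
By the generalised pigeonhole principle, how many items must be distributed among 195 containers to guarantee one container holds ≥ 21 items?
n = (21 − 1)·195 + 1 = 3901

By the generalised pigeonhole principle, to guarantee some box contains ≥ r objects we need more than (r − 1) · k objects total. Threshold: n = (r − 1) · k + 1. With r = 21 and k = 195: n = 20 · 195 + 1 = 3900 + 1 = 3901. For n = 3900 = 20 · 195, we can put exactly 20 objects in every box, avoiding 21 in any single one — so 3901 is tight.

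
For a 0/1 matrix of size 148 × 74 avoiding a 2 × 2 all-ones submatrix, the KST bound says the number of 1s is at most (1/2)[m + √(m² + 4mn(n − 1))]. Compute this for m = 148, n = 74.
z(148, 74; 2, 2) ≤ (1/2)[148 + √(148² + 4·148·74·73)] = (1/2)[148 + √3219888] = 971.2023

Kővári–Sós–Turán: let r_1, ..., r_148 be the row sums and z = Σ r_i the total number of 1s. Each pair of columns can share at most one row with both entries 1 (else a 2×2 all-ones block appears), so Σ_i C(r_i, 2) ≤ C(74, 2) = 2701. By convexity Σ_i C(r_i, 2) ≥ 148·C(z/148, 2) = z(z − 148)/(2·148), giving z² − 148z − 148·74·73 ≤ 0 and hence z ≤ (1/2)[148 + √(21904 + 4·799496)] = (1/2)[148 + √3219888] ≈ (1/2)(148 + 1794.4046) = 971.2023.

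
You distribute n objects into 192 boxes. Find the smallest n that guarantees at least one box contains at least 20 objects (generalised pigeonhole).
n = (20 − 1)·192 + 1 = 3649

By the generalised pigeonhole principle, to guarantee some box contains ≥ r objects we need more than (r − 1) · k objects total. Threshold: n = (r − 1) · k + 1. With r = 20 and k = 192: n = 19 · 192 + 1 = 3648 + 1 = 3649. For n = 3648 = 19 · 192, we can put exactly 19 objects in every box, avoiding 20 in any single one — so 3649 is tight.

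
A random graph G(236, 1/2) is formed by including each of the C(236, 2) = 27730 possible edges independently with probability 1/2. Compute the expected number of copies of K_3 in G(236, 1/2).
E[# K_3] = C(236, 3) · (1/2)^C(3, 2) = 2162940 / 2^3 = 540735/2 = 270367.5

For each 3-subset S of vertices (there are C(236, 3) = 2162940 such S), let X_S = 1 if S induces a K_3 (all C(3, 2) = 3 edges present). Then P(X_S = 1) = (1/2)^3 = 1/8. By linearity of expectation, E[# K_3] = C(236, 3) · (1/2)^3 = 2162940 / 8 = 540735/2 = 270367.5.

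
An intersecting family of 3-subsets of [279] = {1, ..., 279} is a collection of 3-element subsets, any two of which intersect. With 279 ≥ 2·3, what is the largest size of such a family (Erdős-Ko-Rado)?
max |F| = C(278, 2) = 38503

Erdős-Ko-Rado (1961): when n ≥ 2k, max |F| = C(n−1, k−1). The bound is attained by the star {A : i ∈ A} for any fixed i ∈ [n]. Here C(279−1, 3−1) = C(278, 2) = 38503.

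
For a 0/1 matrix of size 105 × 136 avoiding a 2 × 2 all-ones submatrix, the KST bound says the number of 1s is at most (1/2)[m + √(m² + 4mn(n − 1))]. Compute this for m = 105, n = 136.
z(105, 136; 2, 2) ≤ (1/2)[105 + √(105² + 4·105·136·135)] = (1/2)[105 + √7722225] = 1441.9446

Kővári–Sós–Turán: let r_1, ..., r_105 be the row sums and z = Σ r_i the total number of 1s. Each pair of columns can share at most one row with both entries 1 (else a 2×2 all-ones block appears), so Σ_i C(r_i, 2) ≤ C(136, 2) = 9180. By convexity Σ_i C(r_i, 2) ≥ 105·C(z/105, 2) = z(z − 105)/(2·105), giving z² − 105z − 105·136·135 ≤ 0 and hence z ≤ (1/2)[105 + √(11025 + 4·1927800)] = (1/2)[105 + √7722225] ≈ (1/2)(105 + 2778.8892) = 1441.9446.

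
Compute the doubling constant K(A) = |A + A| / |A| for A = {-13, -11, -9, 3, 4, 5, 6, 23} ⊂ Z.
K = |A + A| / |A| = 26/8 = 13/4

Enumerate A + A = {a + b : a, b ∈ A}. With |A| = 8, there are |A|^2 = 64 ordered sum pairs; collecting distinct values, A + A = {-26, -24, -22, -20, -18, -10, -9, -8, -7, -6, -5, -4, -3, 6, 7, 8, 9, 10, 11, 12, 14, 26, 27, 28, 29, 46}, so |A + A| = 26. Thus K = 26/8 = 13/4. For comparison, the minimum possible |A + A| over all 8-element sets is 2·8 − 1 = 15 (so min K = 15/8), attained only by arithmetic progressions.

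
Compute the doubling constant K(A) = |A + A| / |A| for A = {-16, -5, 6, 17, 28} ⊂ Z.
K = |A + A| / |A| = 9/5

Enumerate A + A = {a + b : a, b ∈ A}. With |A| = 5, there are |A|^2 = 25 ordered sum pairs; collecting distinct values, A + A = {-32, -21, -10, 1, 12, 23, 34, 45, 56}, so |A + A| = 9. Thus K = 9/5. Here |A + A| = 2|A| − 1 = 9, the minimum possible — so K = 9/5 is minimal, which holds iff A is an arithmetic progression.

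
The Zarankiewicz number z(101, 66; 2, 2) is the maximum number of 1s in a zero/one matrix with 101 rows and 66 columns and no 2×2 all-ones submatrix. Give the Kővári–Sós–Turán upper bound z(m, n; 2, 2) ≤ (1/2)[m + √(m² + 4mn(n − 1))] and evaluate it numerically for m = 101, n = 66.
z(101, 66; 2, 2) ≤ (1/2)[101 + √(101² + 4·101·66·65)] = (1/2)[101 + √1743361] = 710.682

Kővári–Sós–Turán: let r_1, ..., r_101 be the row sums and z = Σ r_i the total number of 1s. Each pair of columns can share at most one row with both entries 1 (else a 2×2 all-ones block appears), so Σ_i C(r_i, 2) ≤ C(66, 2) = 2145. By convexity Σ_i C(r_i, 2) ≥ 101·C(z/101, 2) = z(z − 101)/(2·101), giving z² − 101z − 101·66·65 ≤ 0 and hence z ≤ (1/2)[101 + √(10201 + 4·433290)] = (1/2)[101 + √1743361] ≈ (1/2)(101 + 1320.364) = 710.682.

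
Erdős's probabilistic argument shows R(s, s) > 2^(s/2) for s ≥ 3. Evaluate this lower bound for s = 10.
2^(10/2) = 32; so R(10, 10) > 32

Colour each edge of K_n uniformly at random with red/blue. The expected number of monochromatic K_10 is C(n, 10) · 2 · 2^(−C(10,2)). If C(n, 10) · 2^(1 − C(10,2)) < 1, then with positive probability no monochromatic K_10 exists, so R(10, 10) > n. The standard estimate C(n, 10) ≤ n^10/10! shows this inequality holds whenever n ≤ 2^(10/2) (since 10! · 2^(C(10,2) − 1) > 2^(10^2/2) ≥ n^10). Hence R(10, 10) > 2^(10/2) = 32.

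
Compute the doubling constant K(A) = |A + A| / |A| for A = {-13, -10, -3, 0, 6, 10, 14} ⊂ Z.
K = |A + A| / |A| = 24/7

Enumerate A + A = {a + b : a, b ∈ A}. With |A| = 7, there are |A|^2 = 49 ordered sum pairs; collecting distinct values, A + A = {-26, -23, -20, -16, -13, -10, -7, -6, -4, -3, 0, 1, 3, 4, 6, 7, 10, 11, 12, 14, 16, 20, 24, 28}, so |A + A| = 24. Thus K = 24/7. For comparison, the minimum possible |A + A| over all 7-element sets is 2·7 − 1 = 13 (so min K = 13/7), attained only by arithmetic progressions.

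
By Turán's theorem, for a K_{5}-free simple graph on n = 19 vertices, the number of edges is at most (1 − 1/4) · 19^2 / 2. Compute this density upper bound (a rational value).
Turán density bound = (3/4) · 19^2/2 = 1083/8 ≈ 135.375

Turán's theorem: ex(n, K_{r+1}) is achieved by the complete r-partite Turán graph T(n, r) with parts as balanced as possible, and is at most (1 − 1/r) · n^2/2. For r = 4, n = 19: the density bound is (3/4) · 361/2 = 1083/8 ≈ 135.375. The integer-valued extremum is e(T(19, 4)) = 135, which is strictly less than the density bound 1083/8 since 4 ∤ 19 (the parts of T(19, 4) cannot all be equal).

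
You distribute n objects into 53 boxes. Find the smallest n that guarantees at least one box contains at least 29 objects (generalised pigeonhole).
n = (29 − 1)·53 + 1 = 1485

By the generalised pigeonhole principle, to guarantee some box contains ≥ r objects we need more than (r − 1) · k objects total. Threshold: n = (r − 1) · k + 1. With r = 29 and k = 53: n = 28 · 53 + 1 = 1484 + 1 = 1485. For n = 1484 = 28 · 53, we can put exactly 28 objects in every box, avoiding 29 in any single one — so 1485 is tight.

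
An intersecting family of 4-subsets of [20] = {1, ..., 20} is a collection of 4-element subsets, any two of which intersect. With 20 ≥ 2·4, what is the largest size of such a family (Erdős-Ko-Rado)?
max |F| = C(19, 3) = 969

Erdős-Ko-Rado (1961): when n ≥ 2k, max |F| = C(n−1, k−1). The bound is attained by the star {A : i ∈ A} for any fixed i ∈ [n]. Here C(20−1, 4−1) = C(19, 3) = 969.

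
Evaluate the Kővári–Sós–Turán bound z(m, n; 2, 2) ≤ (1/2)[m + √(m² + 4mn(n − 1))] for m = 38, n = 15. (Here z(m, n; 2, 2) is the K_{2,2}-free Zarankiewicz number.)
z(38, 15; 2, 2) ≤ (1/2)[38 + √(38² + 4·38·15·14)] = (1/2)[38 + √33364] = 110.3291

Kővári–Sós–Turán: let r_1, ..., r_38 be the row sums and z = Σ r_i the total number of 1s. Each pair of columns can share at most one row with both entries 1 (else a 2×2 all-ones block appears), so Σ_i C(r_i, 2) ≤ C(15, 2) = 105. By convexity Σ_i C(r_i, 2) ≥ 38·C(z/38, 2) = z(z − 38)/(2·38), giving z² − 38z − 38·15·14 ≤ 0 and hence z ≤ (1/2)[38 + √(1444 + 4·7980)] = (1/2)[38 + √33364] ≈ (1/2)(38 + 182.6582) = 110.3291.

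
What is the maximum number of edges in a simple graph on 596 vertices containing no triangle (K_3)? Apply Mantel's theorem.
ex(596, K_3) = ⌊596^2/4⌋ = 88804

Mantel (1907): a triangle-free graph on n vertices has at most ⌊n^2/4⌋ edges, with equality for the complete bipartite graph K_{⌊n/2⌋, ⌈n/2⌉}. For n = 596: ⌊596^2/4⌋ = ⌊355216/4⌋ = 88804. The extremal graph is K_{298, 298}, which has 298·298 = 88804 edges.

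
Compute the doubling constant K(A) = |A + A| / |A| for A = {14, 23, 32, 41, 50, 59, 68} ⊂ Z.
K = |A + A| / |A| = 13/7

Enumerate A + A = {a + b : a, b ∈ A}. With |A| = 7, there are |A|^2 = 49 ordered sum pairs; collecting distinct values, A + A = {28, 37, 46, 55, 64, 73, 82, 91, 100, 109, 118, 127, 136}, so |A + A| = 13. Thus K = 13/7. Here |A + A| = 2|A| − 1 = 13, the minimum possible — so K = 13/7 is minimal, which holds iff A is an arithmetic progression.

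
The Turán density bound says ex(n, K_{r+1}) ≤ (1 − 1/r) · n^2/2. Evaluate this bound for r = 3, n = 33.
Turán density bound = (2/3) · 33^2/2 = 363

Turán's theorem: ex(n, K_{r+1}) is achieved by the complete r-partite Turán graph T(n, r) with parts as balanced as possible, and is at most (1 − 1/r) · n^2/2. For r = 3, n = 33: the density bound is (2/3) · 1089/2 = 363. Since 3 ∣ 33, the Turán graph T(33, 3) has parts of equal size 11, and its edge count e(T(33, 3)) = 363 attains the density bound exactly.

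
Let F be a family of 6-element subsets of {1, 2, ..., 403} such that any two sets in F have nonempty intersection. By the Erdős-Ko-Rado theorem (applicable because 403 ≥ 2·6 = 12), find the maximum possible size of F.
max |F| = C(402, 5) = 85330666680

The Erdős-Ko-Rado theorem states: for n ≥ 2k, an intersecting family of k-subsets of an n-element set has size at most C(n − 1, k − 1), with equality for 'star' families {A ⊆ [n] : |A| = k, i ∈ A} (fix an element i). For n = 403, k = 6: C(402, 5) = 85330666680.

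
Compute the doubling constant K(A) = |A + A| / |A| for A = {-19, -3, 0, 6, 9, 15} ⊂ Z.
K = |A + A| / |A| = 18/6 = 3

Enumerate A + A = {a + b : a, b ∈ A}. With |A| = 6, there are |A|^2 = 36 ordered sum pairs; collecting distinct values, A + A = {-38, -22, -19, -13, -10, -6, -4, -3, 0, 3, 6, 9, 12, 15, 18, 21, 24, 30}, so |A + A| = 18. Thus K = 18/6 = 3. For comparison, the minimum possible |A + A| over all 6-element sets is 2·6 − 1 = 11 (so min K = 11/6), attained only by arithmetic progressions.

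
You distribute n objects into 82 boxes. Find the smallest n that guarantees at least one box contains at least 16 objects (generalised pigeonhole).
n = (16 − 1)·82 + 1 = 1231

By the generalised pigeonhole principle, to guarantee some box contains ≥ r objects we need more than (r − 1) · k objects total. Threshold: n = (r − 1) · k + 1. With r = 16 and k = 82: n = 15 · 82 + 1 = 1230 + 1 = 1231. For n = 1230 = 15 · 82, we can put exactly 15 objects in every box, avoiding 16 in any single one — so 1231 is tight.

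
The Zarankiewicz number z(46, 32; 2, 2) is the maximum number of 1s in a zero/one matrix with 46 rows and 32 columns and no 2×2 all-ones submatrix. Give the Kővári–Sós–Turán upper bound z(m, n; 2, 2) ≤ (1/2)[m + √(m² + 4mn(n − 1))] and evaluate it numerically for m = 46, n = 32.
z(46, 32; 2, 2) ≤ (1/2)[46 + √(46² + 4·46·32·31)] = (1/2)[46 + √184644] = 237.8511

Kővári–Sós–Turán: let r_1, ..., r_46 be the row sums and z = Σ r_i the total number of 1s. Each pair of columns can share at most one row with both entries 1 (else a 2×2 all-ones block appears), so Σ_i C(r_i, 2) ≤ C(32, 2) = 496. By convexity Σ_i C(r_i, 2) ≥ 46·C(z/46, 2) = z(z − 46)/(2·46), giving z² − 46z − 46·32·31 ≤ 0 and hence z ≤ (1/2)[46 + √(2116 + 4·45632)] = (1/2)[46 + √184644] ≈ (1/2)(46 + 429.7022) = 237.8511.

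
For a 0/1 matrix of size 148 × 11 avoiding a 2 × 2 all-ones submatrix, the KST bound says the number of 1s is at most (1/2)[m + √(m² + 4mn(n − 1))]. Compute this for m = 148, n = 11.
z(148, 11; 2, 2) ≤ (1/2)[148 + √(148² + 4·148·11·10)] = (1/2)[148 + √87024] = 221.4992

Kővári–Sós–Turán: let r_1, ..., r_148 be the row sums and z = Σ r_i the total number of 1s. Each pair of columns can share at most one row with both entries 1 (else a 2×2 all-ones block appears), so Σ_i C(r_i, 2) ≤ C(11, 2) = 55. By convexity Σ_i C(r_i, 2) ≥ 148·C(z/148, 2) = z(z − 148)/(2·148), giving z² − 148z − 148·11·10 ≤ 0 and hence z ≤ (1/2)[148 + √(21904 + 4·16280)] = (1/2)[148 + √87024] ≈ (1/2)(148 + 294.9983) = 221.4992.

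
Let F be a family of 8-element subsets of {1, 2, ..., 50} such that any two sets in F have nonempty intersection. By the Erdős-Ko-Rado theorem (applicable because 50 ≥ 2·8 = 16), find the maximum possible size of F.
max |F| = C(49, 7) = 85900584

The Erdős-Ko-Rado theorem states: for n ≥ 2k, an intersecting family of k-subsets of an n-element set has size at most C(n − 1, k − 1), with equality for 'star' families {A ⊆ [n] : |A| = k, i ∈ A} (fix an element i). For n = 50, k = 8: C(49, 7) = 85900584.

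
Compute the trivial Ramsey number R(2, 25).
R(2, 25) = 25

R(2, k) = k for all k ≥ 2: in a 2-colouring of K_k, either some edge is red (a red K_2) or all edges are blue (a blue K_k). And K_{24} coloured all-blue has no blue K_25, so R(2, 25) > 24. Hence R(2, 25) = 25.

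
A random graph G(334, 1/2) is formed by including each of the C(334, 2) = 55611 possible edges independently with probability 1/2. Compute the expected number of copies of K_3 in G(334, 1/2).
E[# K_3] = C(334, 3) · (1/2)^C(3, 2) = 6154284 / 2^3 = 1538571/2 = 769285.5

For each 3-subset S of vertices (there are C(334, 3) = 6154284 such S), let X_S = 1 if S induces a K_3 (all C(3, 2) = 3 edges present). Then P(X_S = 1) = (1/2)^3 = 1/8. By linearity of expectation, E[# K_3] = C(334, 3) · (1/2)^3 = 6154284 / 8 = 1538571/2 = 769285.5.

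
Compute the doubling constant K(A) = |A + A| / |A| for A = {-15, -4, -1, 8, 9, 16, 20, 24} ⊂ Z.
K = |A + A| / |A| = 32/8 = 4

Enumerate A + A = {a + b : a, b ∈ A}. With |A| = 8, there are |A|^2 = 64 ordered sum pairs; collecting distinct values, A + A = {-30, -19, -16, -8, -7, -6, -5, -2, 1, 4, 5, 7, 8, 9, 12, 15, 16, 17, 18, 19, 20, 23, 24, 25, 28, 29, 32, 33, 36, 40, 44, 48}, so |A + A| = 32. Thus K = 32/8 = 4. For comparison, the minimum possible |A + A| over all 8-element sets is 2·8 − 1 = 15 (so min K = 15/8), attained only by arithmetic progressions.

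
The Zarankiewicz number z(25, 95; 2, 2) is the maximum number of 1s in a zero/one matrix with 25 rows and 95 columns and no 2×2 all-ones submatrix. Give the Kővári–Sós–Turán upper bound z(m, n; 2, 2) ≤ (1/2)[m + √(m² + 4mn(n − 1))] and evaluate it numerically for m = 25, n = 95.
z(25, 95; 2, 2) ≤ (1/2)[25 + √(25² + 4·25·95·94)] = (1/2)[25 + √893625] = 485.1587

Kővári–Sós–Turán: let r_1, ..., r_25 be the row sums and z = Σ r_i the total number of 1s. Each pair of columns can share at most one row with both entries 1 (else a 2×2 all-ones block appears), so Σ_i C(r_i, 2) ≤ C(95, 2) = 4465. By convexity Σ_i C(r_i, 2) ≥ 25·C(z/25, 2) = z(z − 25)/(2·25), giving z² − 25z − 25·95·94 ≤ 0 and hence z ≤ (1/2)[25 + √(625 + 4·223250)] = (1/2)[25 + √893625] ≈ (1/2)(25 + 945.3174) = 485.1587.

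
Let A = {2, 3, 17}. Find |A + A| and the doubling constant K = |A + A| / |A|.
K = |A + A| / |A| = 6/3 = 2

Enumerate A + A = {a + b : a, b ∈ A}. With |A| = 3, there are |A|^2 = 9 ordered sum pairs; collecting distinct values, A + A = {4, 5, 6, 19, 20, 34}, so |A + A| = 6. Thus K = 6/3 = 2. For comparison, the minimum possible |A + A| over all 3-element sets is 2·3 − 1 = 5 (so min K = 5/3), attained only by arithmetic progressions.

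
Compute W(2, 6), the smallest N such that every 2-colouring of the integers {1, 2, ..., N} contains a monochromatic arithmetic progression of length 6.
W(2, 6) = 1132

W(2, 6) = 1132. The lower bound W(2, 6) > 1131 comes from an explicit good 2-colouring of [1, 1131]; the upper bound W(2, 6) ≤ 1132 was verified by exhaustive search over 2-colourings of [1, 1132].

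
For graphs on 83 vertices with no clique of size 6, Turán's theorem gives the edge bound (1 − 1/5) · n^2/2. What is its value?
Turán density bound = (4/5) · 83^2/2 = 13778/5 ≈ 2755.6

Turán's theorem: ex(n, K_{r+1}) is achieved by the complete r-partite Turán graph T(n, r) with parts as balanced as possible, and is at most (1 − 1/r) · n^2/2. For r = 5, n = 83: the density bound is (4/5) · 6889/2 = 13778/5 ≈ 2755.6. The integer-valued extremum is e(T(83, 5)) = 2755, which is strictly less than the density bound 13778/5 since 5 ∤ 83 (the parts of T(83, 5) cannot all be equal).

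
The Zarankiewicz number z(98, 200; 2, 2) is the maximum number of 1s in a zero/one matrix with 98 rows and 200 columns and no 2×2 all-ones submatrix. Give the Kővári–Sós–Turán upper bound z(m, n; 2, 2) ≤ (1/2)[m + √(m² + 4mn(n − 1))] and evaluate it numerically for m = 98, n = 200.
z(98, 200; 2, 2) ≤ (1/2)[98 + √(98² + 4·98·200·199)] = (1/2)[98 + √15611204] = 2024.5508

Kővári–Sós–Turán: let r_1, ..., r_98 be the row sums and z = Σ r_i the total number of 1s. Each pair of columns can share at most one row with both entries 1 (else a 2×2 all-ones block appears), so Σ_i C(r_i, 2) ≤ C(200, 2) = 19900. By convexity Σ_i C(r_i, 2) ≥ 98·C(z/98, 2) = z(z − 98)/(2·98), giving z² − 98z − 98·200·199 ≤ 0 and hence z ≤ (1/2)[98 + √(9604 + 4·3900400)] = (1/2)[98 + √15611204] ≈ (1/2)(98 + 3951.1016) = 2024.5508.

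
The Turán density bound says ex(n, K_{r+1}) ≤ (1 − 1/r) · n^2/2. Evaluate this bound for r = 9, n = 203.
Turán density bound = (8/9) · 203^2/2 = 164836/9 ≈ 18315.1111

Turán's theorem: ex(n, K_{r+1}) is achieved by the complete r-partite Turán graph T(n, r) with parts as balanced as possible, and is at most (1 − 1/r) · n^2/2. For r = 9, n = 203: the density bound is (8/9) · 41209/2 = 164836/9 ≈ 18315.1111. The integer-valued extremum is e(T(203, 9)) = 18314, which is strictly less than the density bound 164836/9 since 9 ∤ 203 (the parts of T(203, 9) cannot all be equal).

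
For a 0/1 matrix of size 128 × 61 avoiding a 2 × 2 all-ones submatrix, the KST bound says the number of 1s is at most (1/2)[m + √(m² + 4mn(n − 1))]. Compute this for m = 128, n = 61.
z(128, 61; 2, 2) ≤ (1/2)[128 + √(128² + 4·128·61·60)] = (1/2)[128 + √1890304] = 751.4416

Kővári–Sós–Turán: let r_1, ..., r_128 be the row sums and z = Σ r_i the total number of 1s. Each pair of columns can share at most one row with both entries 1 (else a 2×2 all-ones block appears), so Σ_i C(r_i, 2) ≤ C(61, 2) = 1830. By convexity Σ_i C(r_i, 2) ≥ 128·C(z/128, 2) = z(z − 128)/(2·128), giving z² − 128z − 128·61·60 ≤ 0 and hence z ≤ (1/2)[128 + √(16384 + 4·468480)] = (1/2)[128 + √1890304] ≈ (1/2)(128 + 1374.8833) = 751.4416.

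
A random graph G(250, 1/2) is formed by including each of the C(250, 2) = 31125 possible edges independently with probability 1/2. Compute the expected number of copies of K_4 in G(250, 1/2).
E[# K_4] = C(250, 4) · (1/2)^C(4, 2) = 158882750 / 2^6 = 79441375/32 = 2482542.96875

For each 4-subset S of vertices (there are C(250, 4) = 158882750 such S), let X_S = 1 if S induces a K_4 (all C(4, 2) = 6 edges present). Then P(X_S = 1) = (1/2)^6 = 1/64. By linearity of expectation, E[# K_4] = C(250, 4) · (1/2)^6 = 158882750 / 64 = 79441375/32 = 2482542.96875.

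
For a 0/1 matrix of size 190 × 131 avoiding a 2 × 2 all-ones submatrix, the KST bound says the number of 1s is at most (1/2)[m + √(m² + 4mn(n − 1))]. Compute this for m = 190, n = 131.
z(190, 131; 2, 2) ≤ (1/2)[190 + √(190² + 4·190·131·130)] = (1/2)[190 + √12978900] = 1896.312

Kővári–Sós–Turán: let r_1, ..., r_190 be the row sums and z = Σ r_i the total number of 1s. Each pair of columns can share at most one row with both entries 1 (else a 2×2 all-ones block appears), so Σ_i C(r_i, 2) ≤ C(131, 2) = 8515. By convexity Σ_i C(r_i, 2) ≥ 190·C(z/190, 2) = z(z − 190)/(2·190), giving z² − 190z − 190·131·130 ≤ 0 and hence z ≤ (1/2)[190 + √(36100 + 4·3235700)] = (1/2)[190 + √12978900] ≈ (1/2)(190 + 3602.624) = 1896.312.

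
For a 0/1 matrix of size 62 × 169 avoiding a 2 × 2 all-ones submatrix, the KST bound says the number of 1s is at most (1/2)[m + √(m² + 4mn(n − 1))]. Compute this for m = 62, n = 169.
z(62, 169; 2, 2) ≤ (1/2)[62 + √(62² + 4·62·169·168)] = (1/2)[62 + √7045060] = 1358.1266

Kővári–Sós–Turán: let r_1, ..., r_62 be the row sums and z = Σ r_i the total number of 1s. Each pair of columns can share at most one row with both entries 1 (else a 2×2 all-ones block appears), so Σ_i C(r_i, 2) ≤ C(169, 2) = 14196. By convexity Σ_i C(r_i, 2) ≥ 62·C(z/62, 2) = z(z − 62)/(2·62), giving z² − 62z − 62·169·168 ≤ 0 and hence z ≤ (1/2)[62 + √(3844 + 4·1760304)] = (1/2)[62 + √7045060] ≈ (1/2)(62 + 2654.2532) = 1358.1266.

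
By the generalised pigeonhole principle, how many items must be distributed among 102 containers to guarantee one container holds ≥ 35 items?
n = (35 − 1)·102 + 1 = 3469

By the generalised pigeonhole principle, to guarantee some box contains ≥ r objects we need more than (r − 1) · k objects total. Threshold: n = (r − 1) · k + 1. With r = 35 and k = 102: n = 34 · 102 + 1 = 3468 + 1 = 3469. For n = 3468 = 34 · 102, we can put exactly 34 objects in every box, avoiding 35 in any single one — so 3469 is tight.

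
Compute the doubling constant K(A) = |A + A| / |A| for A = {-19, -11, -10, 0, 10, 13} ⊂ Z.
K = |A + A| / |A| = 20/6 = 10/3

Enumerate A + A = {a + b : a, b ∈ A}. With |A| = 6, there are |A|^2 = 36 ordered sum pairs; collecting distinct values, A + A = {-38, -30, -29, -22, -21, -20, -19, -11, -10, -9, -6, -1, 0, 2, 3, 10, 13, 20, 23, 26}, so |A + A| = 20. Thus K = 20/6 = 10/3. For comparison, the minimum possible |A + A| over all 6-element sets is 2·6 − 1 = 11 (so min K = 11/6), attained only by arithmetic progressions.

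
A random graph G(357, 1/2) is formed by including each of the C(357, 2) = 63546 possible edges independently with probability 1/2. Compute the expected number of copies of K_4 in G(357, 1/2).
E[# K_4] = C(357, 4) · (1/2)^C(4, 2) = 665485485 / 2^6 = 10398210.703125

For each 4-subset S of vertices (there are C(357, 4) = 665485485 such S), let X_S = 1 if S induces a K_4 (all C(4, 2) = 6 edges present). Then P(X_S = 1) = (1/2)^6 = 1/64. By linearity of expectation, E[# K_4] = C(357, 4) · (1/2)^6 = 665485485 / 64 = 10398210.703125.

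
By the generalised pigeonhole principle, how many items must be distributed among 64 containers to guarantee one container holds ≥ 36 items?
n = (36 − 1)·64 + 1 = 2241

By the generalised pigeonhole principle, to guarantee some box contains ≥ r objects we need more than (r − 1) · k objects total. Threshold: n = (r − 1) · k + 1. With r = 36 and k = 64: n = 35 · 64 + 1 = 2240 + 1 = 2241. For n = 2240 = 35 · 64, we can put exactly 35 objects in every box, avoiding 36 in any single one — so 2241 is tight.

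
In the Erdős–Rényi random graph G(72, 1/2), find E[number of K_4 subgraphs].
E[# K_4] = C(72, 4) · (1/2)^C(4, 2) = 1028790 / 2^6 = 514395/32 = 16074.84375

For each 4-subset S of vertices (there are C(72, 4) = 1028790 such S), let X_S = 1 if S induces a K_4 (all C(4, 2) = 6 edges present). Then P(X_S = 1) = (1/2)^6 = 1/64. By linearity of expectation, E[# K_4] = C(72, 4) · (1/2)^6 = 1028790 / 64 = 514395/32 = 16074.84375.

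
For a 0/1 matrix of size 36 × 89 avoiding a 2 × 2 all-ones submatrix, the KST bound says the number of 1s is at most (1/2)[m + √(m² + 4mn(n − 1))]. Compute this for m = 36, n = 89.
z(36, 89; 2, 2) ≤ (1/2)[36 + √(36² + 4·36·89·88)] = (1/2)[36 + √1129104] = 549.2965

Kővári–Sós–Turán: let r_1, ..., r_36 be the row sums and z = Σ r_i the total number of 1s. Each pair of columns can share at most one row with both entries 1 (else a 2×2 all-ones block appears), so Σ_i C(r_i, 2) ≤ C(89, 2) = 3916. By convexity Σ_i C(r_i, 2) ≥ 36·C(z/36, 2) = z(z − 36)/(2·36), giving z² − 36z − 36·89·88 ≤ 0 and hence z ≤ (1/2)[36 + √(1296 + 4·281952)] = (1/2)[36 + √1129104] ≈ (1/2)(36 + 1062.5931) = 549.2965.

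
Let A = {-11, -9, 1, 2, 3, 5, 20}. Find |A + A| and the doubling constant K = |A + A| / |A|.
K = |A + A| / |A| = 24/7

Enumerate A + A = {a + b : a, b ∈ A}. With |A| = 7, there are |A|^2 = 49 ordered sum pairs; collecting distinct values, A + A = {-22, -20, -18, -10, -9, -8, -7, -6, -4, 2, 3, 4, 5, 6, 7, 8, 9, 10, 11, 21, 22, 23, 25, 40}, so |A + A| = 24. Thus K = 24/7. For comparison, the minimum possible |A + A| over all 7-element sets is 2·7 − 1 = 13 (so min K = 13/7), attained only by arithmetic progressions.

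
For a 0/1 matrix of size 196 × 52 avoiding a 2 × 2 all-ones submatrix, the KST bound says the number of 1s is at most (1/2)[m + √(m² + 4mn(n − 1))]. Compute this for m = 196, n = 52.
z(196, 52; 2, 2) ≤ (1/2)[196 + √(196² + 4·196·52·51)] = (1/2)[196 + √2117584] = 825.596

Kővári–Sós–Turán: let r_1, ..., r_196 be the row sums and z = Σ r_i the total number of 1s. Each pair of columns can share at most one row with both entries 1 (else a 2×2 all-ones block appears), so Σ_i C(r_i, 2) ≤ C(52, 2) = 1326. By convexity Σ_i C(r_i, 2) ≥ 196·C(z/196, 2) = z(z − 196)/(2·196), giving z² − 196z − 196·52·51 ≤ 0 and hence z ≤ (1/2)[196 + √(38416 + 4·519792)] = (1/2)[196 + √2117584] ≈ (1/2)(196 + 1455.1921) = 825.596.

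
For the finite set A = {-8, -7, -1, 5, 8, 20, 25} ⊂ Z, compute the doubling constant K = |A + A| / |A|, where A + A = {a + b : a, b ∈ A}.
K = |A + A| / |A| = 26/7

Enumerate A + A = {a + b : a, b ∈ A}. With |A| = 7, there are |A|^2 = 49 ordered sum pairs; collecting distinct values, A + A = {-16, -15, -14, -9, -8, -3, -2, 0, 1, 4, 7, 10, 12, 13, 16, 17, 18, 19, 24, 25, 28, 30, 33, 40, 45, 50}, so |A + A| = 26. Thus K = 26/7. For comparison, the minimum possible |A + A| over all 7-element sets is 2·7 − 1 = 13 (so min K = 13/7), attained only by arithmetic progressions.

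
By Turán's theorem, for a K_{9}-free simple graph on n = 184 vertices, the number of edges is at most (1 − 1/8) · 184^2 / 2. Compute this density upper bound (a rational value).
Turán density bound = (7/8) · 184^2/2 = 14812

Turán's theorem: ex(n, K_{r+1}) is achieved by the complete r-partite Turán graph T(n, r) with parts as balanced as possible, and is at most (1 − 1/r) · n^2/2. For r = 8, n = 184: the density bound is (7/8) · 33856/2 = 14812. Since 8 ∣ 184, the Turán graph T(184, 8) has parts of equal size 23, and its edge count e(T(184, 8)) = 14812 attains the density bound exactly.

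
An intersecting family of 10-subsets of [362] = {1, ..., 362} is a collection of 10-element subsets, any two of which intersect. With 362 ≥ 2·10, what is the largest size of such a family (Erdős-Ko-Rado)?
max |F| = C(361, 9) = 259506762462987205

The Erdős-Ko-Rado theorem states: for n ≥ 2k, an intersecting family of k-subsets of an n-element set has size at most C(n − 1, k − 1), with equality for 'star' families {A ⊆ [n] : |A| = k, i ∈ A} (fix an element i). For n = 362, k = 10: C(361, 9) = 259506762462987205.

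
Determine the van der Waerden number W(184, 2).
W(184, 2) = 184 + 1 = 185

A 2-term AP is any pair of integers, so a monochromatic 2-AP exists iff some colour is used at least twice. With 184 colours, the colouring i ↦ i on {1, ..., 184} uses each colour once, avoiding any monochromatic pair, so W(184, 2) > 184. For {1, ..., 185}, pigeonhole forces two integers of the same colour, which form a monochromatic 2-AP. Hence W(184, 2) = 185.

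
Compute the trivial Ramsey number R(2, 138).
R(2, 138) = 138

R(2, k) = k for all k ≥ 2: in a 2-colouring of K_k, either some edge is red (a red K_2) or all edges are blue (a blue K_k). And K_{137} coloured all-blue has no blue K_138, so R(2, 138) > 137. Hence R(2, 138) = 138.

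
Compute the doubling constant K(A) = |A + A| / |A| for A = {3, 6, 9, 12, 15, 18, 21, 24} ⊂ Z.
K = |A + A| / |A| = 15/8

Enumerate A + A = {a + b : a, b ∈ A}. With |A| = 8, there are |A|^2 = 64 ordered sum pairs; collecting distinct values, A + A = {6, 9, 12, 15, 18, 21, 24, 27, 30, 33, 36, 39, 42, 45, 48}, so |A + A| = 15. Thus K = 15/8. Here |A + A| = 2|A| − 1 = 15, the minimum possible — so K = 15/8 is minimal, which holds iff A is an arithmetic progression.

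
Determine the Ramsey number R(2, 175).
R(2, 175) = 175

R(2, k) = k for all k ≥ 2: in a 2-colouring of K_k, either some edge is red (a red K_2) or all edges are blue (a blue K_k). And K_{174} coloured all-blue has no blue K_175, so R(2, 175) > 174. Hence R(2, 175) = 175.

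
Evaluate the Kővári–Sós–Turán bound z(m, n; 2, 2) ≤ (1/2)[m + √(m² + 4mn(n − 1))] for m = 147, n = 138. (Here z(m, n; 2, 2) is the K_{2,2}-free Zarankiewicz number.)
z(147, 138; 2, 2) ≤ (1/2)[147 + √(147² + 4·147·138·137)] = (1/2)[147 + √11138337] = 1742.2074

Kővári–Sós–Turán: let r_1, ..., r_147 be the row sums and z = Σ r_i the total number of 1s. Each pair of columns can share at most one row with both entries 1 (else a 2×2 all-ones block appears), so Σ_i C(r_i, 2) ≤ C(138, 2) = 9453. By convexity Σ_i C(r_i, 2) ≥ 147·C(z/147, 2) = z(z − 147)/(2·147), giving z² − 147z − 147·138·137 ≤ 0 and hence z ≤ (1/2)[147 + √(21609 + 4·2779182)] = (1/2)[147 + √11138337] ≈ (1/2)(147 + 3337.4147) = 1742.2074.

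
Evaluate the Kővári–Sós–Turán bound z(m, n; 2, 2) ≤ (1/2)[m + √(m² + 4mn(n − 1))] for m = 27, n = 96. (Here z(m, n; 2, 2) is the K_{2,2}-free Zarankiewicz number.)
z(27, 96; 2, 2) ≤ (1/2)[27 + √(27² + 4·27·96·95)] = (1/2)[27 + √985689] = 509.9094

Kővári–Sós–Turán: let r_1, ..., r_27 be the row sums and z = Σ r_i the total number of 1s. Each pair of columns can share at most one row with both entries 1 (else a 2×2 all-ones block appears), so Σ_i C(r_i, 2) ≤ C(96, 2) = 4560. By convexity Σ_i C(r_i, 2) ≥ 27·C(z/27, 2) = z(z − 27)/(2·27), giving z² − 27z − 27·96·95 ≤ 0 and hence z ≤ (1/2)[27 + √(729 + 4·246240)] = (1/2)[27 + √985689] ≈ (1/2)(27 + 992.8187) = 509.9094.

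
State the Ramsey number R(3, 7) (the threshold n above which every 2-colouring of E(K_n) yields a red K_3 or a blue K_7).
R(3, 7) = 23

Lower bound: an explicit 2-colouring of K_{22} (typically a Paley-type or other structured construction) avoids a red K_3 and a blue K_7, showing R(3, 7) > 22.
Upper bound: the simple Erdős–Szekeres recurrence only gives R(3, 7) ≤ 25; the tight bound R(3, 7) ≤ 23 requires a sharper case analysis (or computer search) of 2-colourings of K_{23}.
Hence R(3, 7) = 23.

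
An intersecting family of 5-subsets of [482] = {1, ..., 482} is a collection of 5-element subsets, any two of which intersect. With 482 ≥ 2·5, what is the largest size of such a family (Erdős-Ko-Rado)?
max |F| = C(481, 4) = 2202614440

The Erdős-Ko-Rado theorem states: for n ≥ 2k, an intersecting family of k-subsets of an n-element set has size at most C(n − 1, k − 1), with equality for 'star' families {A ⊆ [n] : |A| = k, i ∈ A} (fix an element i). For n = 482, k = 5: C(481, 4) = 2202614440.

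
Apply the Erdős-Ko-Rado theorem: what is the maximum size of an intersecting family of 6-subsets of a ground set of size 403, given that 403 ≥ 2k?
max |F| = C(402, 5) = 85330666680

The Erdős-Ko-Rado theorem states: for n ≥ 2k, an intersecting family of k-subsets of an n-element set has size at most C(n − 1, k − 1), with equality for 'star' families {A ⊆ [n] : |A| = k, i ∈ A} (fix an element i). For n = 403, k = 6: C(402, 5) = 85330666680.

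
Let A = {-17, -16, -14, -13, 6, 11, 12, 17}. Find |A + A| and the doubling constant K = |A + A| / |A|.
K = |A + A| / |A| = 32/8 = 4

Enumerate A + A = {a + b : a, b ∈ A}. With |A| = 8, there are |A|^2 = 64 ordered sum pairs; collecting distinct values, A + A = {-34, -33, -32, -31, -30, -29, -28, -27, -26, -11, -10, -8, -7, -6, -5, -4, -3, -2, -1, 0, 1, 3, 4, 12, 17, 18, 22, 23, 24, 28, 29, 34}, so |A + A| = 32. Thus K = 32/8 = 4. For comparison, the minimum possible |A + A| over all 8-element sets is 2·8 − 1 = 15 (so min K = 15/8), attained only by arithmetic progressions.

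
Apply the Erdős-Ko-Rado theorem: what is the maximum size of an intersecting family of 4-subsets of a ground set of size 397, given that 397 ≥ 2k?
max |F| = C(396, 3) = 10271580

Erdős-Ko-Rado (1961): when n ≥ 2k, max |F| = C(n−1, k−1). The bound is attained by the star {A : i ∈ A} for any fixed i ∈ [n]. Here C(397−1, 4−1) = C(396, 3) = 10271580.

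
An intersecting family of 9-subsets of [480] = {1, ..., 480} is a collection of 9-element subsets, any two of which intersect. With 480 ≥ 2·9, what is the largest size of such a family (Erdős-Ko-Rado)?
max |F| = C(479, 8) = 64810192144681005

Erdős-Ko-Rado (1961): when n ≥ 2k, max |F| = C(n−1, k−1). The bound is attained by the star {A : i ∈ A} for any fixed i ∈ [n]. Here C(480−1, 9−1) = C(479, 8) = 64810192144681005.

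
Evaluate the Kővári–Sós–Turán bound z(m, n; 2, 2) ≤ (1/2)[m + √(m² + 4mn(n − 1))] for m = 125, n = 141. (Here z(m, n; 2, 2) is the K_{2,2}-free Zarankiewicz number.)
z(125, 141; 2, 2) ≤ (1/2)[125 + √(125² + 4·125·141·140)] = (1/2)[125 + √9885625] = 1634.5707

Kővári–Sós–Turán: let r_1, ..., r_125 be the row sums and z = Σ r_i the total number of 1s. Each pair of columns can share at most one row with both entries 1 (else a 2×2 all-ones block appears), so Σ_i C(r_i, 2) ≤ C(141, 2) = 9870. By convexity Σ_i C(r_i, 2) ≥ 125·C(z/125, 2) = z(z − 125)/(2·125), giving z² − 125z − 125·141·140 ≤ 0 and hence z ≤ (1/2)[125 + √(15625 + 4·2467500)] = (1/2)[125 + √9885625] ≈ (1/2)(125 + 3144.1414) = 1634.5707.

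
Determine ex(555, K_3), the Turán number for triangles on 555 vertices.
ex(555, K_3) = ⌊555^2/4⌋ = 77006

Mantel (1907): a triangle-free graph on n vertices has at most ⌊n^2/4⌋ edges, with equality for the complete bipartite graph K_{⌊n/2⌋, ⌈n/2⌉}. For n = 555: ⌊555^2/4⌋ = ⌊308025/4⌋ = 77006. The extremal graph is K_{277, 278}, which has 277·278 = 77006 edges.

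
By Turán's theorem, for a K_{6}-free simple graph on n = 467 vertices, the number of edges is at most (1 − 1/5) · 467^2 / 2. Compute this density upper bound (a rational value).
Turán density bound = (4/5) · 467^2/2 = 436178/5 ≈ 87235.6

Turán's theorem: ex(n, K_{r+1}) is achieved by the complete r-partite Turán graph T(n, r) with parts as balanced as possible, and is at most (1 − 1/r) · n^2/2. For r = 5, n = 467: the density bound is (4/5) · 218089/2 = 436178/5 ≈ 87235.6. The integer-valued extremum is e(T(467, 5)) = 87235, which is strictly less than the density bound 436178/5 since 5 ∤ 467 (the parts of T(467, 5) cannot all be equal).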